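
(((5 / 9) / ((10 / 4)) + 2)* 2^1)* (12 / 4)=13.33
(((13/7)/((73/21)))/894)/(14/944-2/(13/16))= -39884/163296401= -0.00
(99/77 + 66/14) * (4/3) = 8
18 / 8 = 9 / 4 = 2.25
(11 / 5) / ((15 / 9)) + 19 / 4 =607 / 100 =6.07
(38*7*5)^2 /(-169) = -1768900 /169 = -10466.86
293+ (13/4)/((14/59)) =17175/56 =306.70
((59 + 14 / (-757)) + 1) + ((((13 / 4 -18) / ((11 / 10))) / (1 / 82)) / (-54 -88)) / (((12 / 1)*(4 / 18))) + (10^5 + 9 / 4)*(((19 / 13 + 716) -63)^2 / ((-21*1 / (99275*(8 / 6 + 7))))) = -18882914425254076167413857 / 11190555376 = -1687397433888903.73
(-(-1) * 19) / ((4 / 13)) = 247 / 4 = 61.75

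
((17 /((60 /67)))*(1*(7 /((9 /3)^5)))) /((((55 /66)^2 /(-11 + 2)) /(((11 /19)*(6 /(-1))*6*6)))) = 2104872 /2375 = 886.26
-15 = -15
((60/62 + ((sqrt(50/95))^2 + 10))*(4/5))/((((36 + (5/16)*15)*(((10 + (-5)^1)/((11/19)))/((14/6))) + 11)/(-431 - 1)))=-411789312/16751749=-24.58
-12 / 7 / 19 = -12 / 133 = -0.09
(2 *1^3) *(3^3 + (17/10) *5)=71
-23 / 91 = -0.25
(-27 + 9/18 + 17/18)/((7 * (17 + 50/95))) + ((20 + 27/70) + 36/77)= 20.64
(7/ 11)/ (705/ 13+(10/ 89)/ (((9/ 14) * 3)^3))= 159412617/ 13589032105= 0.01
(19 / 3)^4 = 130321 / 81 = 1608.90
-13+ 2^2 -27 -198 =-234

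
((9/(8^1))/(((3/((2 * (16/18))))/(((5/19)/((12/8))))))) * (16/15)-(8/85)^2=429568/3706425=0.12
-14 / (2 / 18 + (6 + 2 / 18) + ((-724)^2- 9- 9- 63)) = -126 / 4716911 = -0.00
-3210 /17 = -188.82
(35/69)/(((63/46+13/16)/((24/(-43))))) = -4480/34529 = -0.13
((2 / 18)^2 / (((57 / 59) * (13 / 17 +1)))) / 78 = 1003 / 10803780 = 0.00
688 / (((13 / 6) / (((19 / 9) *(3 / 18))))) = 111.73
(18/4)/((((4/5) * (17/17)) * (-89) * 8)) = -45/5696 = -0.01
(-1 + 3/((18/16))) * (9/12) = 5/4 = 1.25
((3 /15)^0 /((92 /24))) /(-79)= -6 /1817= -0.00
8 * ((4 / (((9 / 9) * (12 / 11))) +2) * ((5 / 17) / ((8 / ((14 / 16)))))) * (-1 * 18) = -105 / 4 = -26.25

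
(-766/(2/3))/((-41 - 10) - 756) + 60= 16523/269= 61.42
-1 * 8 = -8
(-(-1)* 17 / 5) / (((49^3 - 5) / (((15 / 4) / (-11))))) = -0.00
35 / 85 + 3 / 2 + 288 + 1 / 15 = 147889 / 510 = 289.98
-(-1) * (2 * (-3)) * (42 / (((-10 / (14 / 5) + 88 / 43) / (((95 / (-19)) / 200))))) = -2107 / 510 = -4.13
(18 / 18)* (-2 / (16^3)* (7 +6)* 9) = -117 / 2048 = -0.06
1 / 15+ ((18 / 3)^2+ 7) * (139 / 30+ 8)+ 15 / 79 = 429357 / 790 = 543.49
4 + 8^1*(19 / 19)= 12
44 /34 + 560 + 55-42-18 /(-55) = 537271 /935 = 574.62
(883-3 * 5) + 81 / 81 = 869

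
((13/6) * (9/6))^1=13/4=3.25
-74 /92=-37 /46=-0.80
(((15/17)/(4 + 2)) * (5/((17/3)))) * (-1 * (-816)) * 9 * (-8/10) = -12960/17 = -762.35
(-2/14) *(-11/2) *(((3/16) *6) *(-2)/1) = -99/56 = -1.77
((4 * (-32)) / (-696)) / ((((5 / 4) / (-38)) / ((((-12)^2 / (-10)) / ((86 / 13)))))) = 379392 / 31175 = 12.17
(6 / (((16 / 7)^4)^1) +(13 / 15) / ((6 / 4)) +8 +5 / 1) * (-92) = -467943809 / 368640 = -1269.38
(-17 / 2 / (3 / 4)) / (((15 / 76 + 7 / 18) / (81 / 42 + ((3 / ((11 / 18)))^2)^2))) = -462942040716 / 41097287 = -11264.54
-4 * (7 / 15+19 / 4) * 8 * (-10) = 5008 / 3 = 1669.33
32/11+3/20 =673/220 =3.06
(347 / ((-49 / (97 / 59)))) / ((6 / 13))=-437567 / 17346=-25.23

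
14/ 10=7/ 5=1.40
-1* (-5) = 5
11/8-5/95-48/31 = -0.23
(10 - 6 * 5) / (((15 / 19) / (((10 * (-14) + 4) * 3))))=10336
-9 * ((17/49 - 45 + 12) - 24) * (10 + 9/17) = 4472136/833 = 5368.71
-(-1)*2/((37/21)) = 42/37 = 1.14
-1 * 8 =-8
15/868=0.02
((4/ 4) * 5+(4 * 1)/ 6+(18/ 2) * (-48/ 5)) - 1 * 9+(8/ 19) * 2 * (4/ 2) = -25094/ 285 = -88.05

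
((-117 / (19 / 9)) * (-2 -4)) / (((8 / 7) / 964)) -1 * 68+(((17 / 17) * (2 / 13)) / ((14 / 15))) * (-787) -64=280224.22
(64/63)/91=64/5733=0.01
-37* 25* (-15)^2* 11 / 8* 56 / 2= -16025625 / 2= -8012812.50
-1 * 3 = -3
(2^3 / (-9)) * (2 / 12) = -0.15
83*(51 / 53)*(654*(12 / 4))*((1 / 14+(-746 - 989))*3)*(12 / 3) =-1210342147164 / 371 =-3262377755.16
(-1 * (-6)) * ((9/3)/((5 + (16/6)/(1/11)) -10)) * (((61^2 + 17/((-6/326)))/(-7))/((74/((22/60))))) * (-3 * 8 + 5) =2630892/94535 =27.83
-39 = -39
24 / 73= 0.33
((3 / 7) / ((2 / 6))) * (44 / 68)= 99 / 119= 0.83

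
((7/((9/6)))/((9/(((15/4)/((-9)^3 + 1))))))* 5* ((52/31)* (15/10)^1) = -25/744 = -0.03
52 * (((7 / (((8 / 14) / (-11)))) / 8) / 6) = -7007 / 48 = -145.98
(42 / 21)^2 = 4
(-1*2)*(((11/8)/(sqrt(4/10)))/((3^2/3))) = -11*sqrt(10)/24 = -1.45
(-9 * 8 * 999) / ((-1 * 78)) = 11988 / 13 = 922.15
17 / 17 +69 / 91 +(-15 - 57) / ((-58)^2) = 132922 / 76531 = 1.74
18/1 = 18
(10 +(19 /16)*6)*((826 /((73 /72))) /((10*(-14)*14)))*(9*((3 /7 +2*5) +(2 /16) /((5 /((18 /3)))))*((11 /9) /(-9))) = 131680153 /1430800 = 92.03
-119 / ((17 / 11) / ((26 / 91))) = -22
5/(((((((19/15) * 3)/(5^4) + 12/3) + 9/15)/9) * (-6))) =-15625/9596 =-1.63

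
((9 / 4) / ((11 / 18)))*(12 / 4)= 243 / 22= 11.05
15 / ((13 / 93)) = 1395 / 13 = 107.31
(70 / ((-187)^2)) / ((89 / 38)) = 2660 / 3112241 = 0.00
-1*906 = -906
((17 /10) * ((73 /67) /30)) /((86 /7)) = 8687 /1728600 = 0.01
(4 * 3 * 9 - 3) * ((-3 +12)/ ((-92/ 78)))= -36855/ 46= -801.20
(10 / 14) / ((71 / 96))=480 / 497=0.97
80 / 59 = 1.36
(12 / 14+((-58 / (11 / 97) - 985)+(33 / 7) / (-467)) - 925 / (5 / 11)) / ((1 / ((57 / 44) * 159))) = -1150612333245 / 1582196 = -727224.90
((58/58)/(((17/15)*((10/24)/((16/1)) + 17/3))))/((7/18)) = 51840/130067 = 0.40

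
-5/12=-0.42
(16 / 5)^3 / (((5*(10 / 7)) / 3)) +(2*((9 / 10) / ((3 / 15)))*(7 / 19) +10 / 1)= 1607777 / 59375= 27.08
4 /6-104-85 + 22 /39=-2441 /13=-187.77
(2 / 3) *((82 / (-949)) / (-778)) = 82 / 1107483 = 0.00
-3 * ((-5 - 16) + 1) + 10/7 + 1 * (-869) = -5653/7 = -807.57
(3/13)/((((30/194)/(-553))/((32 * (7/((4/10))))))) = -6007792/13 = -462137.85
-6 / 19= -0.32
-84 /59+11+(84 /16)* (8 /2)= 1804 /59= 30.58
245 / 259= 35 / 37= 0.95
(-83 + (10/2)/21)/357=-1738/7497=-0.23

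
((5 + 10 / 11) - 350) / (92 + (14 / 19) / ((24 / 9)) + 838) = -287660 / 777711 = -0.37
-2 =-2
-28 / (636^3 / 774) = -301 / 3573048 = -0.00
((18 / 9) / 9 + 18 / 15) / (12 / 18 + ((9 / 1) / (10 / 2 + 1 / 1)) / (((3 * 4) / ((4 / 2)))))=256 / 165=1.55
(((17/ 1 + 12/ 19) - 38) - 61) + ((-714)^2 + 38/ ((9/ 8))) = 87166978/ 171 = 509748.41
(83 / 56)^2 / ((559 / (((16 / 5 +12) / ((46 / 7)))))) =130891 / 14399840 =0.01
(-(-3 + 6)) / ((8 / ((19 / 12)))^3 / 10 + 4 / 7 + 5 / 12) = -8642340 / 40005397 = -0.22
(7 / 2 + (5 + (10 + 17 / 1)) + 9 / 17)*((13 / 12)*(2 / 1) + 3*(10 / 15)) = 30625 / 204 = 150.12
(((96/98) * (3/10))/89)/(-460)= -18/2507575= -0.00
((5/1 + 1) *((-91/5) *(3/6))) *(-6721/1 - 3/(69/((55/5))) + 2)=42191604/115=366883.51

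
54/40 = 27/20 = 1.35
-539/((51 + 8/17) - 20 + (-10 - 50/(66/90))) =100793/8735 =11.54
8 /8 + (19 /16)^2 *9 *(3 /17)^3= 1345451 /1257728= 1.07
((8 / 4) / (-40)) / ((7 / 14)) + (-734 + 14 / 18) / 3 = -66017 / 270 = -244.51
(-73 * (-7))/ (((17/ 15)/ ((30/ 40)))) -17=21839/ 68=321.16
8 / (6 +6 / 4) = 16 / 15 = 1.07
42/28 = 3/2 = 1.50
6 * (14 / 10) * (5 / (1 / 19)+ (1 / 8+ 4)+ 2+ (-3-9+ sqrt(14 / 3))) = 14 * sqrt(42) / 5+ 14973 / 20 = 766.80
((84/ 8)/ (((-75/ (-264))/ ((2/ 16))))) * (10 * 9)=415.80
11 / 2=5.50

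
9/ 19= 0.47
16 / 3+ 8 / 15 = 88 / 15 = 5.87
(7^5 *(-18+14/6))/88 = -789929/264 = -2992.16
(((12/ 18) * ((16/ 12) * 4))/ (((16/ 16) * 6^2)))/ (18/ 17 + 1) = 136/ 2835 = 0.05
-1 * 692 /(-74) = 346 /37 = 9.35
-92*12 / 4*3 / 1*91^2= -6856668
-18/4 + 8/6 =-19/6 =-3.17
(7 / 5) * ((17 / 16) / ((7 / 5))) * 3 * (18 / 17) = 27 / 8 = 3.38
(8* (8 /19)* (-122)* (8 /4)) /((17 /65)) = -1015040 /323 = -3142.54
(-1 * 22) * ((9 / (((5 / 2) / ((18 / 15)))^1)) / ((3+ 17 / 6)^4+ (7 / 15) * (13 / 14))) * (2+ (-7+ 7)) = -6158592 / 37529665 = -0.16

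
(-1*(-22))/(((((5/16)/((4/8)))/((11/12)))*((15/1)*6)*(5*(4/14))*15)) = 847/50625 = 0.02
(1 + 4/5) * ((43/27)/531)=0.01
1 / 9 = 0.11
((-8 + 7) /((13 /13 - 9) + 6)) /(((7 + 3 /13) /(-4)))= -13 /47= -0.28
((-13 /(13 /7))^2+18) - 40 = 27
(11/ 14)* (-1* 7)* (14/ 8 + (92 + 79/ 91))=-378851/ 728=-520.40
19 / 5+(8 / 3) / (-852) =12131 / 3195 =3.80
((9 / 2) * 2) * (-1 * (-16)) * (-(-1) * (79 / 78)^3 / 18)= 493039 / 59319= 8.31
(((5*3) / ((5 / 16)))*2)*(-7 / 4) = -168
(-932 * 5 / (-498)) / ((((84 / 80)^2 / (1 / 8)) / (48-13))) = 582500 / 15687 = 37.13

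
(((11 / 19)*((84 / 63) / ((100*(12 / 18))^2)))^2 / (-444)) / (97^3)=-363 / 4876229304400000000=-0.00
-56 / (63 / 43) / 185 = -344 / 1665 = -0.21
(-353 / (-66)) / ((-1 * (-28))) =353 / 1848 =0.19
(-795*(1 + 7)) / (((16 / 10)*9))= -1325 / 3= -441.67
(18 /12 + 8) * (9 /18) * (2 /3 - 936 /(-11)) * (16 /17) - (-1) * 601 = 552241 /561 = 984.39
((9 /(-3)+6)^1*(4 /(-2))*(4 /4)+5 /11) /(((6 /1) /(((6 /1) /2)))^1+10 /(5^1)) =-61 /44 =-1.39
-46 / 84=-23 / 42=-0.55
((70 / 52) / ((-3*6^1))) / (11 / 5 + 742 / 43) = -7525 / 1957644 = -0.00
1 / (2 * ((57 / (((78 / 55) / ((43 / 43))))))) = 13 / 1045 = 0.01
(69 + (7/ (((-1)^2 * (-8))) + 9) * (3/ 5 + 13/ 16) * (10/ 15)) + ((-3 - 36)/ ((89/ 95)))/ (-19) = 1347253/ 17088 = 78.84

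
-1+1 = 0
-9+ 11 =2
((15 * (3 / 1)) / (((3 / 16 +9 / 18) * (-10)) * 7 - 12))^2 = 129600 / 231361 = 0.56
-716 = -716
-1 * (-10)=10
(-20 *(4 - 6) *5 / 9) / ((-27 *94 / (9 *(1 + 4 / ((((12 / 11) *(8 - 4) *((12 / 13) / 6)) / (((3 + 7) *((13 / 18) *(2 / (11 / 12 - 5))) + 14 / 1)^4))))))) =-10001784089044900 / 1777674389967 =-5626.33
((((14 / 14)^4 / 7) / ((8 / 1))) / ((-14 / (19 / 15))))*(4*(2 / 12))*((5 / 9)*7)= -0.00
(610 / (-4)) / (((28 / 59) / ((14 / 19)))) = -17995 / 76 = -236.78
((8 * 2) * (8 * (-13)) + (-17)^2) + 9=-1366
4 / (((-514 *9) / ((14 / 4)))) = -7 / 2313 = -0.00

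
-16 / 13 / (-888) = 2 / 1443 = 0.00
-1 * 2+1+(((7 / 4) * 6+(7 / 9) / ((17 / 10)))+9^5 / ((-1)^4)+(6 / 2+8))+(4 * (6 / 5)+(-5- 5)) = 59064.76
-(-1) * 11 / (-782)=-11 / 782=-0.01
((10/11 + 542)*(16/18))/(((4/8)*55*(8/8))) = 95552/5445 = 17.55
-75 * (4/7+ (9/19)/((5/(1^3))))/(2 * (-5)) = 1329/266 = 5.00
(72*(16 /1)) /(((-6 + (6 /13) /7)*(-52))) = 56 /15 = 3.73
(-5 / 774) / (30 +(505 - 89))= -0.00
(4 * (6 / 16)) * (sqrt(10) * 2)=3 * sqrt(10)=9.49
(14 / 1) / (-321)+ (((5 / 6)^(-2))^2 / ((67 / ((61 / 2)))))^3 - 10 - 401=-410.20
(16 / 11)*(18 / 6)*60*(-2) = -5760 / 11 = -523.64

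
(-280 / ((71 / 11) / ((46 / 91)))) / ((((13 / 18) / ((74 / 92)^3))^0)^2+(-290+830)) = -20240 / 499343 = -0.04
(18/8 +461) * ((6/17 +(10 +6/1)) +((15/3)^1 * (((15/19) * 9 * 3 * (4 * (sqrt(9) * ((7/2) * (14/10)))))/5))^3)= 912119365796.37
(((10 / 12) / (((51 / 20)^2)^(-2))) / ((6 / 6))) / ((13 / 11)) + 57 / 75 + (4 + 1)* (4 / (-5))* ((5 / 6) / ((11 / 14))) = 722975881 / 27456000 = 26.33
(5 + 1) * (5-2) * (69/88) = 621/44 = 14.11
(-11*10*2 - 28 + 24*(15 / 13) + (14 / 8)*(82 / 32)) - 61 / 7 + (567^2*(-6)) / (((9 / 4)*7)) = -714584635 / 5824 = -122696.54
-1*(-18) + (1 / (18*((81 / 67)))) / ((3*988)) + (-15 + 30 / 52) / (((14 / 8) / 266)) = -9396296717 / 4321512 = -2174.31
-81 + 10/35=-565/7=-80.71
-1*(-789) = 789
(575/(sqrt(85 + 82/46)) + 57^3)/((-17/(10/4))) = -27243.34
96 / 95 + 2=286 / 95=3.01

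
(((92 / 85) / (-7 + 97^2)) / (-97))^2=2116 / 1502317832465025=0.00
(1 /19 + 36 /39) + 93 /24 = 9585 /1976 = 4.85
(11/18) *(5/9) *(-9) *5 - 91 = -1913/18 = -106.28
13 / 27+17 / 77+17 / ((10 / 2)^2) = 71843 / 51975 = 1.38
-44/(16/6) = -33/2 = -16.50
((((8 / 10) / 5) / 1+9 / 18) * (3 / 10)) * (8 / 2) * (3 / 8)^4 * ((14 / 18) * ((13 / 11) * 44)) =81081 / 128000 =0.63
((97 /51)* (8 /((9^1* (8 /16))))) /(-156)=-388 /17901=-0.02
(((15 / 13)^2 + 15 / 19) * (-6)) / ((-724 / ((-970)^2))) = 9611293500 / 581191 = 16537.24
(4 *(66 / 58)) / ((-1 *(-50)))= 66 / 725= 0.09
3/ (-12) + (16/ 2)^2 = 255/ 4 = 63.75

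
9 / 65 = 0.14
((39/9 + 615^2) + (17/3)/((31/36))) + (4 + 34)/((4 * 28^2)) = 55155875687/145824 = 378235.93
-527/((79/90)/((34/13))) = -1612620/1027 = -1570.22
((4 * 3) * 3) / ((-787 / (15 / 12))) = -45 / 787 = -0.06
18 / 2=9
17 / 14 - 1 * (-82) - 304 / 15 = 13219 / 210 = 62.95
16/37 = 0.43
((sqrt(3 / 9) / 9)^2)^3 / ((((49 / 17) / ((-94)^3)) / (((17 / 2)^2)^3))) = -7574.10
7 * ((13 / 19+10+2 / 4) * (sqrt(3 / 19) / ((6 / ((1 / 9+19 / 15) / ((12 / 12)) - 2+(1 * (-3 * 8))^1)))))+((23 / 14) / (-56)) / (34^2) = -164815 * sqrt(57) / 9747 - 23 / 906304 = -127.66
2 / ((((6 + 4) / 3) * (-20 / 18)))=-27 / 50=-0.54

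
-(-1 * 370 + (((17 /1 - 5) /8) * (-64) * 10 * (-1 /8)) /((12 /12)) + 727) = -477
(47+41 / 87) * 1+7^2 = 8393 / 87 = 96.47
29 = 29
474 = 474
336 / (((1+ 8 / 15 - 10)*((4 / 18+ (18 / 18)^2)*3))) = -15120 / 1397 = -10.82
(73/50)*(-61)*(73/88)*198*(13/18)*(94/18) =-198617159/3600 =-55171.43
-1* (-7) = 7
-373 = -373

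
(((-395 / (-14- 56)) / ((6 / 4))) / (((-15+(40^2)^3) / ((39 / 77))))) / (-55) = -1027 / 121425919555325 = -0.00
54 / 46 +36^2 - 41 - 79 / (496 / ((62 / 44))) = 10168167 / 8096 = 1255.95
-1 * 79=-79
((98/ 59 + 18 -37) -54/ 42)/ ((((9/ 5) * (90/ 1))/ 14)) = -2564/ 1593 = -1.61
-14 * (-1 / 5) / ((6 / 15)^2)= 35 / 2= 17.50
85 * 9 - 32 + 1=734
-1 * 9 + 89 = 80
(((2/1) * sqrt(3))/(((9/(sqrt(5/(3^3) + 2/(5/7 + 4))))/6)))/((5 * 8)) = 0.05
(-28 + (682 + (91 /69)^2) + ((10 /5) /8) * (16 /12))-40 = 2933122 /4761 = 616.07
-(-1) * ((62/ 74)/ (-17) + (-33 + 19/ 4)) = -71201/ 2516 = -28.30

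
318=318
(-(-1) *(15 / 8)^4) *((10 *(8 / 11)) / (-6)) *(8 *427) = -36028125 / 704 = -51176.31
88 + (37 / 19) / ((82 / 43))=138695 / 1558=89.02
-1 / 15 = -0.07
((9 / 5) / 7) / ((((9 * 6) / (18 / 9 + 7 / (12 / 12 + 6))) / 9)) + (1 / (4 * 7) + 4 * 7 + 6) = 4783 / 140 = 34.16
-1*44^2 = -1936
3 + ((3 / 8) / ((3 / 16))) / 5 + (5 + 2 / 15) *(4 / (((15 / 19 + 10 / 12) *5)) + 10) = 794537 / 13875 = 57.26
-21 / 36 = -7 / 12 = -0.58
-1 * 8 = -8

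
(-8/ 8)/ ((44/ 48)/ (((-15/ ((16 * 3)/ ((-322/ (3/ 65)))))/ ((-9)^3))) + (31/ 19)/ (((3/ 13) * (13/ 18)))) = -994175/ 9427728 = -0.11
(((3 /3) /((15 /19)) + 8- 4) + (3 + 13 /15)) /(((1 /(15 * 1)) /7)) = 959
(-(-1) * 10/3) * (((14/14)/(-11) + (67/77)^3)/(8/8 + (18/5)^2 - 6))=21605000/90850067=0.24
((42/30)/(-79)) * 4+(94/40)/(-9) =-0.33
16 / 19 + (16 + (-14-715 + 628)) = -1599 / 19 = -84.16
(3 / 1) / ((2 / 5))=15 / 2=7.50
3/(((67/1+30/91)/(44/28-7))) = -0.24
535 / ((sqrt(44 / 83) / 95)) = 50825 *sqrt(913) / 22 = 69805.57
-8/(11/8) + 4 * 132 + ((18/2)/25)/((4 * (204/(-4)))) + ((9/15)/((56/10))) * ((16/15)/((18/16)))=615300001/1178100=522.28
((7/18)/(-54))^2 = 49/944784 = 0.00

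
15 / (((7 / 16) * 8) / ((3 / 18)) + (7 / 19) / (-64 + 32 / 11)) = 0.71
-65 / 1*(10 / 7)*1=-650 / 7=-92.86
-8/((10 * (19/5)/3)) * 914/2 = -288.63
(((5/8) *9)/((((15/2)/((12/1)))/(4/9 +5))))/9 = 49/9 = 5.44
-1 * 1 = -1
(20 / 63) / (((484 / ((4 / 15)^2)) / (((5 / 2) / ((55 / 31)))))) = 248 / 3773385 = 0.00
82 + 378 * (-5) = -1808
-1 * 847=-847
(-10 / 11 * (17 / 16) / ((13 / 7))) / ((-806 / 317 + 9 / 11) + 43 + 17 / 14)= -1320305 / 107862092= -0.01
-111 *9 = -999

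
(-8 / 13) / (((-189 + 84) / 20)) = 0.12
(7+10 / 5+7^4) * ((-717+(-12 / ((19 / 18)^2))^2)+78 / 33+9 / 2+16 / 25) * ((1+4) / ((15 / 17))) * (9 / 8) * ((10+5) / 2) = -1568583038818359 / 22936496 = -68388085.03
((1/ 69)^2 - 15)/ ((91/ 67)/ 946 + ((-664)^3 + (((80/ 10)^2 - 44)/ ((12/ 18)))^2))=4526362148/ 88341958584389637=0.00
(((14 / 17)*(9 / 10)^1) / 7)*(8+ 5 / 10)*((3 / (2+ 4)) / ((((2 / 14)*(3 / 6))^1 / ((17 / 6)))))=357 / 20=17.85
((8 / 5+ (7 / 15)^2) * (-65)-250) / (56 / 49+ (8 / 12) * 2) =-148.68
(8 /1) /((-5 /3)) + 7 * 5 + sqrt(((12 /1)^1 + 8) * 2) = 2 * sqrt(10) + 151 /5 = 36.52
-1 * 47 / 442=-47 / 442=-0.11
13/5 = 2.60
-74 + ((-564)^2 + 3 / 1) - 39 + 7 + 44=318037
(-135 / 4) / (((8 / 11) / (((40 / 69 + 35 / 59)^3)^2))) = -120.84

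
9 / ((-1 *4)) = -9 / 4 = -2.25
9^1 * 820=7380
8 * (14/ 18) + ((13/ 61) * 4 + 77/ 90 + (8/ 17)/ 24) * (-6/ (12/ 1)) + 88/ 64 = 2513717/ 373320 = 6.73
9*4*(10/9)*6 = 240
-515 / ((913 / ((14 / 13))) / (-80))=576800 / 11869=48.60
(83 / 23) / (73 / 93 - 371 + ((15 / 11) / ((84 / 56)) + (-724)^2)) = 84909 / 12324647704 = 0.00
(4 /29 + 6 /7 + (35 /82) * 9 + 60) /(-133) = -1079269 /2213918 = -0.49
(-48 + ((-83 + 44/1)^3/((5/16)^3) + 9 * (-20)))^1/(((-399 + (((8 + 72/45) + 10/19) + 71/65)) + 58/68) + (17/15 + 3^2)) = 5159.28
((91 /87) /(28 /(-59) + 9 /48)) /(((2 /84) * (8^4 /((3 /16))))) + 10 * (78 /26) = 29.99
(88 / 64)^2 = 121 / 64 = 1.89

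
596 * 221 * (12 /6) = 263432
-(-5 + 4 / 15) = 71 / 15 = 4.73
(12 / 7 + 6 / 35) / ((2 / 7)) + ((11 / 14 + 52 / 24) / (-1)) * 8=-1787 / 105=-17.02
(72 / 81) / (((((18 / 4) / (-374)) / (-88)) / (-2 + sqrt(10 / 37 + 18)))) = -1053184 / 81 + 13691392 * sqrt(37) / 2997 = 14786.01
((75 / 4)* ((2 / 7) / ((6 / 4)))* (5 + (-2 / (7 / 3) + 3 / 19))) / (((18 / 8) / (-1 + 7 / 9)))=-114400 / 75411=-1.52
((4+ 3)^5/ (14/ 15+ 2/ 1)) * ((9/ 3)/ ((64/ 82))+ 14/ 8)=45126795/ 1408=32050.28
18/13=1.38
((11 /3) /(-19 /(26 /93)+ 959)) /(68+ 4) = 143 /2502036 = 0.00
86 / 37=2.32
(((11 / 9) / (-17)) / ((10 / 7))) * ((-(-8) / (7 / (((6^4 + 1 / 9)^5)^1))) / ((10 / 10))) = -1900668546549489557500 / 9034497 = -210379011310700.48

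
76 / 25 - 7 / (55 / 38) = -494 / 275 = -1.80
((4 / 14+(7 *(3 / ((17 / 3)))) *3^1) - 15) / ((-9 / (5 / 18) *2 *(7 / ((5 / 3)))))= 2675 / 202419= 0.01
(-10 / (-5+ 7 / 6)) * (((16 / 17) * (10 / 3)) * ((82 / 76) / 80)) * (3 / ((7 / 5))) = 12300 / 52003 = 0.24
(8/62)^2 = 16/961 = 0.02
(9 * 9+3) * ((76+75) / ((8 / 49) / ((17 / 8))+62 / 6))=31697316 / 26015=1218.42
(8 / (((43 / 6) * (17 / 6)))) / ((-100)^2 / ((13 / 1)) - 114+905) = 1248 / 4942291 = 0.00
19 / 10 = 1.90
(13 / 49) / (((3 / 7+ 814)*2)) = 13 / 79814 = 0.00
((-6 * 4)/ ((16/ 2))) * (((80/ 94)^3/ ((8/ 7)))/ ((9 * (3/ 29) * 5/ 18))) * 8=-5196800/ 103823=-50.05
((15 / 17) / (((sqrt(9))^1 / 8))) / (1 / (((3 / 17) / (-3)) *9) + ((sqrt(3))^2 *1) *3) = 45 / 136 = 0.33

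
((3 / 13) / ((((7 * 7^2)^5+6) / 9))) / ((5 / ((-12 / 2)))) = -162 / 308591498146685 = -0.00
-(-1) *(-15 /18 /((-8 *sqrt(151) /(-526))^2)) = -345845 /14496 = -23.86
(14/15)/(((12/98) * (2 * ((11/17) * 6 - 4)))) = -5831/180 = -32.39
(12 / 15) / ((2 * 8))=1 / 20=0.05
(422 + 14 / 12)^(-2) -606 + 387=-1411788063 / 6446521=-219.00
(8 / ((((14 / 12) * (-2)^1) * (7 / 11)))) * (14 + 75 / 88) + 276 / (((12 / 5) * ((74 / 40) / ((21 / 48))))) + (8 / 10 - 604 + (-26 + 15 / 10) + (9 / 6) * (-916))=-74497057 / 36260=-2054.52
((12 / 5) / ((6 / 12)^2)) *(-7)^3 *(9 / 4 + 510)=-1686736.80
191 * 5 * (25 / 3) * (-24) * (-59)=11269000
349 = 349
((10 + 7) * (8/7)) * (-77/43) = -1496/43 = -34.79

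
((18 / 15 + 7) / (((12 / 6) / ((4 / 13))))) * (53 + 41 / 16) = 36449 / 520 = 70.09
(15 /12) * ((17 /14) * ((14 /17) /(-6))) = -5 /24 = -0.21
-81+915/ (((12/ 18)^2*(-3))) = -3069/ 4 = -767.25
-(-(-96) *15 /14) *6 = -4320 /7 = -617.14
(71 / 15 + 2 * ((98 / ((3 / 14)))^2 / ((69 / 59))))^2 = 1233479576500260049 / 9641025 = 127940709260.71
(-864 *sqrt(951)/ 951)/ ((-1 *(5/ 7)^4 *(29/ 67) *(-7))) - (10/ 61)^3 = -6618528 *sqrt(951)/ 5745625 - 1000/ 226981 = -35.53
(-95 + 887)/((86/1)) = 396/43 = 9.21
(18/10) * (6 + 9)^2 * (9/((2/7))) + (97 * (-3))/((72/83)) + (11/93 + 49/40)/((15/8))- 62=689730301/55800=12360.76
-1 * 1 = -1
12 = 12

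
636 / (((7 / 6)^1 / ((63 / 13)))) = 34344 / 13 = 2641.85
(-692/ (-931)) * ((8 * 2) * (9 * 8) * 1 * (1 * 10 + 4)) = 11987.73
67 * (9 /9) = 67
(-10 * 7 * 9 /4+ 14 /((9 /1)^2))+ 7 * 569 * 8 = 5136481 /162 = 31706.67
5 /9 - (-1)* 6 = 59 /9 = 6.56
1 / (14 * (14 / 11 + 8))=11 / 1428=0.01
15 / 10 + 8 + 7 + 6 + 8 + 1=63 / 2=31.50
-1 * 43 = -43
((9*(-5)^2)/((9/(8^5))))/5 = 163840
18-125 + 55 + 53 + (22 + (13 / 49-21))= 111 / 49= 2.27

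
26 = 26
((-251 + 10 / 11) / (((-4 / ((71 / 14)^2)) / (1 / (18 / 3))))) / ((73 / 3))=1981113 / 179872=11.01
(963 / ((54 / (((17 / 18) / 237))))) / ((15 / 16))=0.08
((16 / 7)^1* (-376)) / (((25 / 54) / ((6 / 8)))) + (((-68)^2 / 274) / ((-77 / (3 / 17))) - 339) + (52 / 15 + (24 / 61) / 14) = -83387400073 / 48261675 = -1727.82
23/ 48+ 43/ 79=3881/ 3792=1.02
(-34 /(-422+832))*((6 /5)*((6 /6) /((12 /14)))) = -119 /1025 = -0.12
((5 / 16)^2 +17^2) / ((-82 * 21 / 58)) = -2146261 / 220416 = -9.74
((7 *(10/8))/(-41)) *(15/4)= -525/656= -0.80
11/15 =0.73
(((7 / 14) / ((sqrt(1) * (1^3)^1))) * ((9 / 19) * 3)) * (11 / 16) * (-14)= -2079 / 304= -6.84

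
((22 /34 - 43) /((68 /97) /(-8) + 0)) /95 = 27936 /5491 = 5.09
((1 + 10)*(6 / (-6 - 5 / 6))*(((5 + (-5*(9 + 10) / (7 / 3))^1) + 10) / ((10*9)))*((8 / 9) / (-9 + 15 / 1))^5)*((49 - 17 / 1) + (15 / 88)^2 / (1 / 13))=4584832 / 719039673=0.01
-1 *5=-5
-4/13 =-0.31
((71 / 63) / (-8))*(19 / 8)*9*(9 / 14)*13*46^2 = -83493657 / 1568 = -53248.51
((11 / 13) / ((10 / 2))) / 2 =11 / 130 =0.08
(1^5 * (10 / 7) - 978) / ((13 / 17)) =-116212 / 91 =-1277.05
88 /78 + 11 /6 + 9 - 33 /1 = -547 /26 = -21.04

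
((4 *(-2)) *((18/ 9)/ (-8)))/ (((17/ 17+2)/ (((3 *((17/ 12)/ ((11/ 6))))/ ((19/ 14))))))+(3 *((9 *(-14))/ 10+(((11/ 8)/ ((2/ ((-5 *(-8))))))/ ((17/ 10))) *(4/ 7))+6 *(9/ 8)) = -1084451/ 497420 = -2.18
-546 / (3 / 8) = -1456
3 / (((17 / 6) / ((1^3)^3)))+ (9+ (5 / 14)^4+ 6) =10498193 / 653072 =16.08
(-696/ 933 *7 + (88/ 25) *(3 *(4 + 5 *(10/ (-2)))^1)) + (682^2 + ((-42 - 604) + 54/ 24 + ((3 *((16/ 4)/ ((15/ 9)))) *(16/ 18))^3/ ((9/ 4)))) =649885502323/ 1399500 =464369.78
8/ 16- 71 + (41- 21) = -101/ 2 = -50.50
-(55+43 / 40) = -2243 / 40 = -56.08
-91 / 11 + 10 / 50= -444 / 55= -8.07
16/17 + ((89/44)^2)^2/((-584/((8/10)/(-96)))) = 4203731700977/4465331650560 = 0.94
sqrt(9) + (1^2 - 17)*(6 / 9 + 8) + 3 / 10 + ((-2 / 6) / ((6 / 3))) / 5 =-677 / 5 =-135.40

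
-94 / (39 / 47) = -4418 / 39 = -113.28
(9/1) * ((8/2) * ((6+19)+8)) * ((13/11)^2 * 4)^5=15246046330564608/2357947691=6465811.94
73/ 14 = 5.21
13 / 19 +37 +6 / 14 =5069 / 133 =38.11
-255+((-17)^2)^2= 83266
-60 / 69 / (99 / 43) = -0.38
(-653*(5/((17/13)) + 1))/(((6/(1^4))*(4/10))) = -1312.40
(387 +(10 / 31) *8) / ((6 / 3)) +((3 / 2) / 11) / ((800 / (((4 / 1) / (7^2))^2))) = 15948282443 / 81874100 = 194.79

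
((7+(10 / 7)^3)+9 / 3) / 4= 2215 / 686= 3.23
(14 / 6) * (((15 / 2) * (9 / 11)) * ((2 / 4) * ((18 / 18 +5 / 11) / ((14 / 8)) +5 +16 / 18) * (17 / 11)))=74.35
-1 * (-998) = 998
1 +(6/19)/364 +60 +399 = 460.00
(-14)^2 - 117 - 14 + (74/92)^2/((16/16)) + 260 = 689069/2116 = 325.65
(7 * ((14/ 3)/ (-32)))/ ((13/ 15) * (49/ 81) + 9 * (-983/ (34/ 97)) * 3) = 337365/ 25023743176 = 0.00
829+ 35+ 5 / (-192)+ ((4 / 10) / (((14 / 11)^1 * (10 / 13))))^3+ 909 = 1824460384093 / 1029000000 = 1773.04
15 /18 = 0.83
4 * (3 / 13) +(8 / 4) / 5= 86 / 65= 1.32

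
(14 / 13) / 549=14 / 7137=0.00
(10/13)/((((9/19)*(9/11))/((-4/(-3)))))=8360/3159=2.65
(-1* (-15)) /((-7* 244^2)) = -15 /416752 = -0.00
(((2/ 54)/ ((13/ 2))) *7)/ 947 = 14/ 332397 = 0.00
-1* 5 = -5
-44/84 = -11/21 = -0.52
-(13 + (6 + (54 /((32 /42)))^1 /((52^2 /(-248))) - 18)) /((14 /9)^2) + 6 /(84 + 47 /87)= 9137315763 /3898032320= 2.34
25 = 25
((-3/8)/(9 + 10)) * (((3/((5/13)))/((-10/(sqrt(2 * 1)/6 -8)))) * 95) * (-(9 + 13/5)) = 3393/25 -1131 * sqrt(2)/400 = 131.72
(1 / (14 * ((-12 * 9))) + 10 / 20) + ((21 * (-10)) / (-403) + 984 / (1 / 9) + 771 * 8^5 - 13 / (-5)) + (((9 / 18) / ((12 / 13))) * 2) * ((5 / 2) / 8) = 615989655638729 / 24373440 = 25272987.96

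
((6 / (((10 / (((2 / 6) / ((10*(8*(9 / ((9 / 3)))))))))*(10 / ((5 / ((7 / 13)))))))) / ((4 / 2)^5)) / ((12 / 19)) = 247 / 6451200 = 0.00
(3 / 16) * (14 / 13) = 21 / 104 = 0.20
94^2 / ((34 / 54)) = 14033.65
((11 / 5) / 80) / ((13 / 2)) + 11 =28611 / 2600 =11.00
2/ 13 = 0.15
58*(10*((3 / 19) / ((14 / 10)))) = 8700 / 133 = 65.41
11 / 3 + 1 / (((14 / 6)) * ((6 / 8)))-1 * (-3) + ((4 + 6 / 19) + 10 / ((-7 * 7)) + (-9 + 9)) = 31700 / 2793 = 11.35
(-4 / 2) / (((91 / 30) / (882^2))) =-6667920 / 13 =-512916.92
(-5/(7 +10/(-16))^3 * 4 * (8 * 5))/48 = -25600/397953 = -0.06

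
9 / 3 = 3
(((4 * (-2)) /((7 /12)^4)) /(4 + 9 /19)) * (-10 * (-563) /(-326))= 266.72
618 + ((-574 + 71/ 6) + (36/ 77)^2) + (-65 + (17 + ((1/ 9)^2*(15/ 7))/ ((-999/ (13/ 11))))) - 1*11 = -942941135/ 319845834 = -2.95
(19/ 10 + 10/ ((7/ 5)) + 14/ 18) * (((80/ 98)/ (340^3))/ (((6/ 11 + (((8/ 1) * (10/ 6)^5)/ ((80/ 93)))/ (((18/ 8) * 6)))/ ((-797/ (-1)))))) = 13180667247/ 762524336546000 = 0.00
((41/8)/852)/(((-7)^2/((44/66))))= 41/500976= 0.00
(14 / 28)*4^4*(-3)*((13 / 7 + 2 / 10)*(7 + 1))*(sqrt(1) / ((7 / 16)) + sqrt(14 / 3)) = -3538944 / 245 - 73728*sqrt(42) / 35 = -28096.44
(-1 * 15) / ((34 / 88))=-38.82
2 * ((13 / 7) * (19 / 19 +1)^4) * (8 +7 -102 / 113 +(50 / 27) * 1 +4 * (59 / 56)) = 179142704 / 149499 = 1198.29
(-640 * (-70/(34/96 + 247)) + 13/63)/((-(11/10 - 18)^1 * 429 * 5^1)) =24659918/4930061409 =0.01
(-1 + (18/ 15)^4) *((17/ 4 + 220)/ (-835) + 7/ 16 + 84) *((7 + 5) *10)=2263612461/ 208750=10843.65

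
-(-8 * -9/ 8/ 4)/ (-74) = 9/ 296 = 0.03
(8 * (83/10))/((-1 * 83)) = -4/5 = -0.80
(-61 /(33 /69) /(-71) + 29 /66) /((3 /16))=83816 /7029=11.92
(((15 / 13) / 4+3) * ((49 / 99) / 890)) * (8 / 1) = 931 / 63635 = 0.01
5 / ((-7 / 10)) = -50 / 7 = -7.14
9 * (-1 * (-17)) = 153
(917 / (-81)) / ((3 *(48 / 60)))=-4585 / 972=-4.72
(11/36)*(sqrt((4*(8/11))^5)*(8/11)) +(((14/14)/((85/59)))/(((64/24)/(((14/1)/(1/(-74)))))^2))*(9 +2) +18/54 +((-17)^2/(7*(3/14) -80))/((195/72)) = 1152414.30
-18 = -18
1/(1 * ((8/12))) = 3/2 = 1.50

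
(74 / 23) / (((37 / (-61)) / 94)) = -11468 / 23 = -498.61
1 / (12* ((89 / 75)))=25 / 356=0.07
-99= -99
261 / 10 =26.10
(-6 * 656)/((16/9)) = -2214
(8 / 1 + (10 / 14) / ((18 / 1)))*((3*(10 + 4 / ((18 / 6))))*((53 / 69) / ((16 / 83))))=75755179 / 69552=1089.19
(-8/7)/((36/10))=-20/63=-0.32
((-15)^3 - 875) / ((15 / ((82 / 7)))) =-69700 / 21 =-3319.05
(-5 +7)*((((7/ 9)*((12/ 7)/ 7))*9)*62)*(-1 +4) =4464/ 7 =637.71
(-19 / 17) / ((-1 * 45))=19 / 765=0.02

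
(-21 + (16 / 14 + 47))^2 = 36100 / 49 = 736.73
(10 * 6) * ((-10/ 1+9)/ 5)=-12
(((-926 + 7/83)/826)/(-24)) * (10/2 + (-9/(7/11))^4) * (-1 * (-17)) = 31771.08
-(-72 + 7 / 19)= 1361 / 19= 71.63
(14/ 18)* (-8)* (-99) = 616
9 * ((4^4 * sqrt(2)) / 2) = 1152 * sqrt(2) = 1629.17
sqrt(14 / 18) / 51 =sqrt(7) / 153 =0.02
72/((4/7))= 126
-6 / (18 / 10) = -10 / 3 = -3.33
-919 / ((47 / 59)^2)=-3199039 / 2209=-1448.18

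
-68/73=-0.93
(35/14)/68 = 5/136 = 0.04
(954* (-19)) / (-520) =9063 / 260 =34.86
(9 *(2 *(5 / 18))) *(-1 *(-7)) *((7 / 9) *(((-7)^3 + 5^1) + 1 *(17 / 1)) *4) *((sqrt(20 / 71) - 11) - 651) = 69417320 / 3 - 209720 *sqrt(355) / 213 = 23120555.36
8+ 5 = 13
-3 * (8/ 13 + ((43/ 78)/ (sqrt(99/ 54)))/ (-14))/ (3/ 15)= -120/ 13 + 215 * sqrt(66)/ 4004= -8.79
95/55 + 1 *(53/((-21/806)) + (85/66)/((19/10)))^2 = 8850801247842/2140369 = 4135175.41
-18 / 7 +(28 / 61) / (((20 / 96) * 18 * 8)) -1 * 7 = -61207 / 6405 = -9.56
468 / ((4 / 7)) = 819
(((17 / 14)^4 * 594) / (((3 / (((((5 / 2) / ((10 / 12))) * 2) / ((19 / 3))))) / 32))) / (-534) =-99222948 / 4060091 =-24.44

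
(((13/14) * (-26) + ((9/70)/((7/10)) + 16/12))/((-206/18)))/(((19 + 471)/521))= 2599269/1236515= 2.10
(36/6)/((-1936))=-3/968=-0.00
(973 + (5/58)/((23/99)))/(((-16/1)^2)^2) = 1298477/87425024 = 0.01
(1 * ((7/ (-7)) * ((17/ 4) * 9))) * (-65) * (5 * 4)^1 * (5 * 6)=1491750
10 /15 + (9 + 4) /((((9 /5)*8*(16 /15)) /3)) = 1231 /384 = 3.21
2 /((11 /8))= 1.45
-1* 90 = -90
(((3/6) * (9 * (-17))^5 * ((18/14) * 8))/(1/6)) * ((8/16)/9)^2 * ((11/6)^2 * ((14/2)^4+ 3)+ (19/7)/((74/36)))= -116991405696907206/1813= -64529181300003.97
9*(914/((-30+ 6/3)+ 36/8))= -16452/47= -350.04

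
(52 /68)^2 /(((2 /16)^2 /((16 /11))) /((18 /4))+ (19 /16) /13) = 10123776 /1622735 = 6.24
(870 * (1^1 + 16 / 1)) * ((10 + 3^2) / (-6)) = -46835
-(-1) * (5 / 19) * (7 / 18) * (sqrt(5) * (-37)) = -1295 * sqrt(5) / 342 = -8.47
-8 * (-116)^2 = -107648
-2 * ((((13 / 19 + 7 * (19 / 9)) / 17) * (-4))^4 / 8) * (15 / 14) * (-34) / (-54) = -7819262371471360 / 264649912755039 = -29.55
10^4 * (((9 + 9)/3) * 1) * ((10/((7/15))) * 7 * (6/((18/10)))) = 30000000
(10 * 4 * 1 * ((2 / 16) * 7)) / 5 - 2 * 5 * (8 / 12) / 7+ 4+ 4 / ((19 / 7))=11.52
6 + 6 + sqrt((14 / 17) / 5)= sqrt(1190) / 85 + 12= 12.41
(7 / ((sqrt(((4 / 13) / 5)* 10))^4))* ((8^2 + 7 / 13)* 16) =76349 / 4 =19087.25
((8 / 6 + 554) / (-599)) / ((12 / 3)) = -833 / 3594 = -0.23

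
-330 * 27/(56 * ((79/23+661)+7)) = -102465/432404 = -0.24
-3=-3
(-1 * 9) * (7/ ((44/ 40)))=-630/ 11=-57.27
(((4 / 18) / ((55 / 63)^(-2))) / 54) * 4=12100 / 964467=0.01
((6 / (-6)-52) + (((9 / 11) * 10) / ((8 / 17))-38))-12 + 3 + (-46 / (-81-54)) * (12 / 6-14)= -171671 / 1980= -86.70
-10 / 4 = -5 / 2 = -2.50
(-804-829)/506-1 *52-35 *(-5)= 2635/22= 119.77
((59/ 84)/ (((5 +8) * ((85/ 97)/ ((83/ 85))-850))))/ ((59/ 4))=-8051/ 1866262125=-0.00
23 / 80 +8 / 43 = 1629 / 3440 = 0.47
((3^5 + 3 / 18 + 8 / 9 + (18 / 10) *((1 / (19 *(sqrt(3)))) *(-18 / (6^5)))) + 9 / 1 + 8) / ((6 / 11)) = 51689 / 108 -11 *sqrt(3) / 82080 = 478.60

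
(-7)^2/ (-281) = -0.17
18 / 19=0.95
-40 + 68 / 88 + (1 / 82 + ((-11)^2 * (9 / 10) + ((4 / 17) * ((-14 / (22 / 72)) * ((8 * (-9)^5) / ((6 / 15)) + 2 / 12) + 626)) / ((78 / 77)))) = 37582444754057 / 2990130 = 12568833.05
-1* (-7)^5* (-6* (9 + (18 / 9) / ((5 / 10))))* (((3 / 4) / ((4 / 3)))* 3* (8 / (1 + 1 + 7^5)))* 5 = -2268945 / 431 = -5264.37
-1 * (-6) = 6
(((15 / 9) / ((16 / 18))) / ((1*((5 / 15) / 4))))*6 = 135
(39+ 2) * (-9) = -369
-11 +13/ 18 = -185/ 18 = -10.28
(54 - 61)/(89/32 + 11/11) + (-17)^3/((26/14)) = -4164223/1573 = -2647.31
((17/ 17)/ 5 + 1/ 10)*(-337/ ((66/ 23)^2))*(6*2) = -178273/ 1210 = -147.33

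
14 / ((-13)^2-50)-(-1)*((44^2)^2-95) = 63716019 / 17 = 3748001.12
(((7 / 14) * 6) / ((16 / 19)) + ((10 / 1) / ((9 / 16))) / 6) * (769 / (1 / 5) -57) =24718.45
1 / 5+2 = 11 / 5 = 2.20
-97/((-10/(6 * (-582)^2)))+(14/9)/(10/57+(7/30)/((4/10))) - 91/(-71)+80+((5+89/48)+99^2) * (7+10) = 58606281723631/2947920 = 19880553.65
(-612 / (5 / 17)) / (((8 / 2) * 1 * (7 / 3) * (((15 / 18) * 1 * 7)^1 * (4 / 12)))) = -140454 / 1225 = -114.66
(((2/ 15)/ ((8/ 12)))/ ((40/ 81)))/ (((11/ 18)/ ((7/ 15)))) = 1701/ 5500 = 0.31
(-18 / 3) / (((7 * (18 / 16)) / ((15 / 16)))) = -5 / 7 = -0.71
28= 28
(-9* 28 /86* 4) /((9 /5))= -6.51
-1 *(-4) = 4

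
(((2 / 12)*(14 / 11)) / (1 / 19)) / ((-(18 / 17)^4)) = -11108293 / 3464208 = -3.21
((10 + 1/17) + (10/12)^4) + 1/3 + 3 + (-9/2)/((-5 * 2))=1577977/110160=14.32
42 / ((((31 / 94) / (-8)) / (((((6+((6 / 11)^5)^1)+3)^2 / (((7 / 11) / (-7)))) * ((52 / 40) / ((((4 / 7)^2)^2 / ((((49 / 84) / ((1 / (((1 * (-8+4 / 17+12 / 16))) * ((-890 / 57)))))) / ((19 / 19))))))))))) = 2160109508059856256792525 / 3022096669437824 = 714771810.55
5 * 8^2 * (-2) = -640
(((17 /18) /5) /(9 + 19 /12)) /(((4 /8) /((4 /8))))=34 /1905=0.02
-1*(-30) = 30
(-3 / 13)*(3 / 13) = -9 / 169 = -0.05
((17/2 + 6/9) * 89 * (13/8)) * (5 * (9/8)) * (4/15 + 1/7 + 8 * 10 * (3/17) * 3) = 4857323185/15232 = 318889.39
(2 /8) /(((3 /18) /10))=15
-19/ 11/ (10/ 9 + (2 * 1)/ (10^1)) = -855/ 649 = -1.32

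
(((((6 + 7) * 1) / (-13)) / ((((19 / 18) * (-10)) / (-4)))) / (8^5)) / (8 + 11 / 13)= -117 / 89497600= -0.00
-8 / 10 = -4 / 5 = -0.80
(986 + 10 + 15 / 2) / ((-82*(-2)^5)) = 2007 / 5248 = 0.38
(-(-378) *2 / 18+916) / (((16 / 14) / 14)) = 23471 / 2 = 11735.50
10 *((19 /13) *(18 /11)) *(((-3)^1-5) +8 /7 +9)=51300 /1001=51.25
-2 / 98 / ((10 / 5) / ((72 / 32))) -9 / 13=-3645 / 5096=-0.72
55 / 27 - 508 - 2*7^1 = -519.96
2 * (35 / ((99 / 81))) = 630 / 11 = 57.27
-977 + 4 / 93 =-90857 / 93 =-976.96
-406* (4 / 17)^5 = -0.29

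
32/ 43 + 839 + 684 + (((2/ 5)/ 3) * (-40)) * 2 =195187/ 129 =1513.08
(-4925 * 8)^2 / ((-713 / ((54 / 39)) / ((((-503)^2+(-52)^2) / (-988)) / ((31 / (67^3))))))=537257111583306780000 / 70972733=7569908736405.95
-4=-4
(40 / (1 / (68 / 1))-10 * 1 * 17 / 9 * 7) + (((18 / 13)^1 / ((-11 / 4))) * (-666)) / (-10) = 16436566 / 6435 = 2554.24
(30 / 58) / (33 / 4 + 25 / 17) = 1020 / 19169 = 0.05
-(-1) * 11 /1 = 11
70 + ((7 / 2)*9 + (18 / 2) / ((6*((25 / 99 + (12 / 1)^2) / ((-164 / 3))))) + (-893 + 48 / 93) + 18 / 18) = -699972415 / 885422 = -790.55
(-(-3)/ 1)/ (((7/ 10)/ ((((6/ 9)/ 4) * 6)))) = 30/ 7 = 4.29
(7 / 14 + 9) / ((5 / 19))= 361 / 10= 36.10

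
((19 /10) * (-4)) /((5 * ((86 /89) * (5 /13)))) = -21983 /5375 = -4.09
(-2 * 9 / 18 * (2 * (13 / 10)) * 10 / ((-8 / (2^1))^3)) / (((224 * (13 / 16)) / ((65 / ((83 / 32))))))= 65 / 1162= 0.06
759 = 759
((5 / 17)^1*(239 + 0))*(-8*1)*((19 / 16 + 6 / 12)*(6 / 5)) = -1138.76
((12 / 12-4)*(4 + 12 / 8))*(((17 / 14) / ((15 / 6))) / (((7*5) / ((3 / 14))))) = -1683 / 34300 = -0.05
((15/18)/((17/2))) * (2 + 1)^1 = 5/17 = 0.29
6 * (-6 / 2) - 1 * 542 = -560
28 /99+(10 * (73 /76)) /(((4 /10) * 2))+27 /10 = 1127803 /75240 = 14.99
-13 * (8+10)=-234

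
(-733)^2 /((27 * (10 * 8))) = 537289 /2160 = 248.74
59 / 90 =0.66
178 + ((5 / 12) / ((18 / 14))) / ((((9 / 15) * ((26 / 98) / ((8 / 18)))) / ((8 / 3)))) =5129318 / 28431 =180.41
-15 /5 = -3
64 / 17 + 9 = 217 / 17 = 12.76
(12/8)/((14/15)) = 45/28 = 1.61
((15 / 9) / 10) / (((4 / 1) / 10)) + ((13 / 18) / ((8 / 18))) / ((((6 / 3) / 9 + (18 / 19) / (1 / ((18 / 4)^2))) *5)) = 86297 / 199110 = 0.43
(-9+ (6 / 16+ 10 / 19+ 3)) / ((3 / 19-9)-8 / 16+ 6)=775 / 508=1.53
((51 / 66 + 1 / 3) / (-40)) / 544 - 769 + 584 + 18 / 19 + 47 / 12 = -4915378667 / 27287040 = -180.14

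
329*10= 3290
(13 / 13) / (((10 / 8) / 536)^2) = 4596736 / 25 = 183869.44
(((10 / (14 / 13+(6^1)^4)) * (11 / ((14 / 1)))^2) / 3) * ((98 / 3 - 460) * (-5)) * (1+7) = 27.12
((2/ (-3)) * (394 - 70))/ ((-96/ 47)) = 423/ 4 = 105.75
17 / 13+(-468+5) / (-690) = 17749 / 8970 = 1.98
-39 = -39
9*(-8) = -72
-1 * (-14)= 14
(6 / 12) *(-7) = -7 / 2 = -3.50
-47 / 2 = -23.50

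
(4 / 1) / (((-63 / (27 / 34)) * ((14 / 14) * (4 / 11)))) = -33 / 238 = -0.14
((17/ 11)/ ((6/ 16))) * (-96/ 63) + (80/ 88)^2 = -41572/ 7623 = -5.45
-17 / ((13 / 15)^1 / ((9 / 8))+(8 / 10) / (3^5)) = -4131 / 188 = -21.97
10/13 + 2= 36/13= 2.77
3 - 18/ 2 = -6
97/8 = 12.12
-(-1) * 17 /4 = 17 /4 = 4.25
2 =2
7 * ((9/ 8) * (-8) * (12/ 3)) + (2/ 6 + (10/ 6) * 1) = -250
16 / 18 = 8 / 9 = 0.89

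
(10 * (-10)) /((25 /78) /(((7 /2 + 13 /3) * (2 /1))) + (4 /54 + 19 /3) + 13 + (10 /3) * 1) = -3299400 /750983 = -4.39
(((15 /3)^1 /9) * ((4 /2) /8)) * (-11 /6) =-55 /216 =-0.25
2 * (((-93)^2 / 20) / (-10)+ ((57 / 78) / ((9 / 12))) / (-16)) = -168893 / 1950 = -86.61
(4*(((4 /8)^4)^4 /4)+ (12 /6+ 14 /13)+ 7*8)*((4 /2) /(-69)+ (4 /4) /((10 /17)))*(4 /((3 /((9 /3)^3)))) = 174097215399 /48988160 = 3553.86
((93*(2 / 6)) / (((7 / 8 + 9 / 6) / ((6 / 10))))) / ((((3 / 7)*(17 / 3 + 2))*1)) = 5208 / 2185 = 2.38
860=860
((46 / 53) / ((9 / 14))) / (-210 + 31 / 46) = -29624 / 4593033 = -0.01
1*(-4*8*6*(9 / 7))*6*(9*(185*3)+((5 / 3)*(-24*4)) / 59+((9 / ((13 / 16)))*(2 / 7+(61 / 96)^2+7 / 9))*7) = -40604665770 / 5369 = -7562798.62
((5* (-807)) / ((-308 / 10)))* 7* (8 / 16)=20175 / 44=458.52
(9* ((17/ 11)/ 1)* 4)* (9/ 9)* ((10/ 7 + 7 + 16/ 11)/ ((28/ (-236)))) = -4634.54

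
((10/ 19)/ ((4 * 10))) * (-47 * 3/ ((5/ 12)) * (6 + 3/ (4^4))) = -26.77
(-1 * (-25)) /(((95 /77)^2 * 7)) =2.35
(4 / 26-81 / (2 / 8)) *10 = -42100 / 13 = -3238.46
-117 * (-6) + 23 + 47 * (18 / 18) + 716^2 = 513428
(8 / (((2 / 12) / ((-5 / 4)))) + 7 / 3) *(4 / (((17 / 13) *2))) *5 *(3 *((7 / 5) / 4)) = -15743 / 34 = -463.03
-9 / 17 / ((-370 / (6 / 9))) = 3 / 3145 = 0.00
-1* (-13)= 13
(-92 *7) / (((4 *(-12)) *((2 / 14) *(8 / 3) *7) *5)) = 161 / 160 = 1.01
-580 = -580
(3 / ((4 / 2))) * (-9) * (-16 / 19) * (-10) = -2160 / 19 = -113.68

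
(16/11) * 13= 208/11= 18.91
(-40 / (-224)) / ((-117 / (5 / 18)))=-25 / 58968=-0.00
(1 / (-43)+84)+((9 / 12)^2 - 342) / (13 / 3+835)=144775241 / 1732384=83.57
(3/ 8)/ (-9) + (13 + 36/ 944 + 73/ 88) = 107677/ 7788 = 13.83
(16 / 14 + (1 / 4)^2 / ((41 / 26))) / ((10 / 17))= 9231 / 4592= 2.01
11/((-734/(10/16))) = -55/5872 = -0.01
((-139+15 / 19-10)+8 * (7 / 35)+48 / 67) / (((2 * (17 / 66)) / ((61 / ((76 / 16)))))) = -7477216032 / 2055895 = -3636.96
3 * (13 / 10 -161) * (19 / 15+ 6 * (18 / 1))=-2617483 / 50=-52349.66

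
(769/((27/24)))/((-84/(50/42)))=-38450/3969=-9.69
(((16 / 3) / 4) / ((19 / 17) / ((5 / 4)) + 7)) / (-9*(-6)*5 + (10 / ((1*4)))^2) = 16 / 26169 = 0.00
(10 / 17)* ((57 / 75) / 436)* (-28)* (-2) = 532 / 9265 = 0.06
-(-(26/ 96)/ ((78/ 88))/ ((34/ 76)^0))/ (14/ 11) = 121/ 504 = 0.24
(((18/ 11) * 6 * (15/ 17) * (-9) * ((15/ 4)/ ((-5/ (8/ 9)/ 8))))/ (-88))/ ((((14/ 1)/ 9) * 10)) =-4374/ 14399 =-0.30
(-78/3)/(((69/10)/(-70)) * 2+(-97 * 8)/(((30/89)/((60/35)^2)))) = 63700/16575843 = 0.00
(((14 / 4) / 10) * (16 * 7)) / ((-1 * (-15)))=196 / 75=2.61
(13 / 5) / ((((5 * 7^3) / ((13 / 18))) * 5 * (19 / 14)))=169 / 1047375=0.00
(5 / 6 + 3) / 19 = 23 / 114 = 0.20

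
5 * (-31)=-155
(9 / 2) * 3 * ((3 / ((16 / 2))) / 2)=81 / 32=2.53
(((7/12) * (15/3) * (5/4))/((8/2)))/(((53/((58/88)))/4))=5075/111936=0.05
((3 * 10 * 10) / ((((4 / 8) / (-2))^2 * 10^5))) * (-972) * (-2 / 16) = 729 / 125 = 5.83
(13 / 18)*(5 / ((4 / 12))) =65 / 6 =10.83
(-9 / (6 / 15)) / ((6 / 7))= -26.25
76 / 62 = 38 / 31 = 1.23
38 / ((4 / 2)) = 19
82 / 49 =1.67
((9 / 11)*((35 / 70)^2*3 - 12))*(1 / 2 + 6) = -5265 / 88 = -59.83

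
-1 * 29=-29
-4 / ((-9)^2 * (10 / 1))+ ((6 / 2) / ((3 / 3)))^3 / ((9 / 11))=13363 / 405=33.00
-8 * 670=-5360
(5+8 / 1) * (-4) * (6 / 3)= -104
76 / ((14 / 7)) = 38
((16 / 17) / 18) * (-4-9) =-104 / 153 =-0.68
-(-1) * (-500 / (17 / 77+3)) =-9625 / 62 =-155.24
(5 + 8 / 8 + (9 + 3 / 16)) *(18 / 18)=243 / 16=15.19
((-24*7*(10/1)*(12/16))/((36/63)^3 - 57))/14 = 30870/19487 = 1.58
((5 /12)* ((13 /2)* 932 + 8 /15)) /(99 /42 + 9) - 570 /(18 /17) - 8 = -463730 /1431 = -324.06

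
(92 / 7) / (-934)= -0.01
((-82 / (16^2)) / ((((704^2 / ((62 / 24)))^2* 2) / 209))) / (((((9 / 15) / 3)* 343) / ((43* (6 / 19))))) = -8471215 / 47059063309074432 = -0.00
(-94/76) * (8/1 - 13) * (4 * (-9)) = -4230/19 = -222.63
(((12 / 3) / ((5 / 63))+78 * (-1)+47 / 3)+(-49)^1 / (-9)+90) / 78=1879 / 1755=1.07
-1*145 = -145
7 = 7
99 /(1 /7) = 693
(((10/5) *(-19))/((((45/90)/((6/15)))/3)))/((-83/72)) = 32832/415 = 79.11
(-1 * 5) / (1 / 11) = -55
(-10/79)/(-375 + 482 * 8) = -10/274999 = -0.00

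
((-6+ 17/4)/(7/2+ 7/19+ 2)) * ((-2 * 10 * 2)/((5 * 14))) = 38/223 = 0.17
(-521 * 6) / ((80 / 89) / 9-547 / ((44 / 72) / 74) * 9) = 13771593 / 2626252678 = 0.01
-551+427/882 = -69365/126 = -550.52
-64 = -64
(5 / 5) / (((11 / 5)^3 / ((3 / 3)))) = 125 / 1331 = 0.09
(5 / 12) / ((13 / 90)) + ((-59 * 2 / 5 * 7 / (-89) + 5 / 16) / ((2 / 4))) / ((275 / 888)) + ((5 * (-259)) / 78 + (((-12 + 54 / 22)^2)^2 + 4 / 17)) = 896598702997303 / 107990185875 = 8302.59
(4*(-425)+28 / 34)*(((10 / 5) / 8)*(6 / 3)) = -14443 / 17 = -849.59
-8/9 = -0.89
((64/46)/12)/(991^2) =8/67763589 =0.00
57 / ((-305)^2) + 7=651232 / 93025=7.00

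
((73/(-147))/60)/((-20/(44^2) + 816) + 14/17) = -0.00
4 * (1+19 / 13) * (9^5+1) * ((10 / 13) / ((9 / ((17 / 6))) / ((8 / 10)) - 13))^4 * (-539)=-54442029300736000000 / 3298148936453293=-16506.84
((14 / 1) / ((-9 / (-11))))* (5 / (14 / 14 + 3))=385 / 18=21.39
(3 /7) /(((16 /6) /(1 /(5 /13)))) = 117 /280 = 0.42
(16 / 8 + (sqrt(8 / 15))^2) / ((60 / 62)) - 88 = -19211 / 225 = -85.38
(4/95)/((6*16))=1/2280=0.00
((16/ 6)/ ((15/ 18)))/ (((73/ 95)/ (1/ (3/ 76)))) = 23104/ 219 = 105.50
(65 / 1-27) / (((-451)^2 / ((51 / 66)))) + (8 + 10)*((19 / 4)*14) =2678181290 / 2237411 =1197.00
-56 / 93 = -0.60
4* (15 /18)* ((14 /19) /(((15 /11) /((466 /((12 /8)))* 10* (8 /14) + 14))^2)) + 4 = 683314496764 /161595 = 4228562.13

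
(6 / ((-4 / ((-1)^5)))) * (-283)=-849 / 2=-424.50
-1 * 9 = -9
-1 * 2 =-2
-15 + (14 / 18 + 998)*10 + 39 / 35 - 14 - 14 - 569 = 2953721 / 315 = 9376.89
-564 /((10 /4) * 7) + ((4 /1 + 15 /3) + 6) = -603 /35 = -17.23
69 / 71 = 0.97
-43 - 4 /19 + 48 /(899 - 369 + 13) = -148297 /3439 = -43.12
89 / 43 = 2.07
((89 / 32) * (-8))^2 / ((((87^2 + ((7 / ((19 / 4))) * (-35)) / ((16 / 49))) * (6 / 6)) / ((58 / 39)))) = 4364471 / 43932642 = 0.10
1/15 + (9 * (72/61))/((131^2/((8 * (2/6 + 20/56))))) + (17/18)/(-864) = 39312536513/569805606720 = 0.07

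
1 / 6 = 0.17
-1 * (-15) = 15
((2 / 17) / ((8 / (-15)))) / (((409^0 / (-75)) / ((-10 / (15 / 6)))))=-66.18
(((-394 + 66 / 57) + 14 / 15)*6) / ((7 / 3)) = -670164 / 665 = -1007.77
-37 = -37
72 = 72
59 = 59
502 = 502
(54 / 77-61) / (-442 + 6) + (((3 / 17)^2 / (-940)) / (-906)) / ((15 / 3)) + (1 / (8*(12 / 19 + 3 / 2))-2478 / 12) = -57532143054098701 / 278871983497800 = -206.30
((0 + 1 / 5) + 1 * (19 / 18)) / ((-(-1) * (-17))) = -113 / 1530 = -0.07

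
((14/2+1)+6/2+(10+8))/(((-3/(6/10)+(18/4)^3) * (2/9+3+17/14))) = 29232/385151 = 0.08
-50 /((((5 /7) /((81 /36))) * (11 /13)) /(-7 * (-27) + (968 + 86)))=-231367.50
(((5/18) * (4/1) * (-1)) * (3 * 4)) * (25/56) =-125/21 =-5.95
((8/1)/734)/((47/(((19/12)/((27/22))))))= 418/1397169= 0.00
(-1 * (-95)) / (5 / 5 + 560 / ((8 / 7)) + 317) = 95 / 808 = 0.12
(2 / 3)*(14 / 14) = 2 / 3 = 0.67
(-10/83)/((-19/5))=50/1577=0.03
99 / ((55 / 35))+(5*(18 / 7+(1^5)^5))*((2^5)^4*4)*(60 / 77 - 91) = -3642228702043 / 539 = -6757381636.44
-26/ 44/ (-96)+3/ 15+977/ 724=2973317/ 1911360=1.56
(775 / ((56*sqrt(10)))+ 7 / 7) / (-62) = -5*sqrt(10) / 224 - 1 / 62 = -0.09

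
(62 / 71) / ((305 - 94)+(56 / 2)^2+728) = 62 / 122333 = 0.00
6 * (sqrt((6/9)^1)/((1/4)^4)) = 512 * sqrt(6) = 1254.14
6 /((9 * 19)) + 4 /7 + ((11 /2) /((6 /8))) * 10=9834 /133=73.94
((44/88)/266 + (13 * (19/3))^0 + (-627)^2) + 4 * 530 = 210273001/532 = 395250.00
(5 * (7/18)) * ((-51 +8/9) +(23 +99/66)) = -16135/324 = -49.80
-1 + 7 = 6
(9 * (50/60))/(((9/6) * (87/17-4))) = 85/19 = 4.47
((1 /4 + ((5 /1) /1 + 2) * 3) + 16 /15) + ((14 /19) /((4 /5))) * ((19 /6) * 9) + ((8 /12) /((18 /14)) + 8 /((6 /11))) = 17213 /270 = 63.75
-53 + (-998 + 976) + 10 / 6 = -220 / 3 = -73.33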